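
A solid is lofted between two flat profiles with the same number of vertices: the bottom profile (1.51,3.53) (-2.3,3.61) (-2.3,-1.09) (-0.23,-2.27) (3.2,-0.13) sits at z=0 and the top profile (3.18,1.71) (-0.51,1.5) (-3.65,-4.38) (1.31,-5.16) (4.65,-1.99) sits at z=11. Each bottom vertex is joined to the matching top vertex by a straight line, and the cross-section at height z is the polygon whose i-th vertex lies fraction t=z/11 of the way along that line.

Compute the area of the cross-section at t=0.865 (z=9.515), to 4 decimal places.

Cross-section at t=0.865: each vertex is (1-t)·p0[i] + t·p1[i].
  v1: (1-0.865)·(1.51,3.53) + 0.865·(3.18,1.71) = (2.9546,1.9557)
  v2: (1-0.865)·(-2.3,3.61) + 0.865·(-0.51,1.5) = (-0.7516,1.7848)
  v3: (1-0.865)·(-2.3,-1.09) + 0.865·(-3.65,-4.38) = (-3.4677,-3.9358)
  v4: (1-0.865)·(-0.23,-2.27) + 0.865·(1.31,-5.16) = (1.1021,-4.7698)
  v5: (1-0.865)·(3.2,-0.13) + 0.865·(4.65,-1.99) = (4.4543,-1.7389)
Shoelace sum Σ(x_i·y_{i+1} − x_{i+1}·y_i):
  i=1: 2.9546·1.7848 − -0.7516·1.9557 = +6.7434 (running +6.7434)
  i=2: -0.7516·-3.9358 − -3.4677·1.7848 = +9.1478 (running +15.8912)
  i=3: -3.4677·-4.7698 − 1.1021·-3.9358 = +20.8783 (running +36.7696)
  i=4: 1.1021·-1.7389 − 4.4543·-4.7698 = +19.3297 (running +56.0992)
  i=5: 4.4543·1.9557 − 2.9546·-1.7389 = +13.8488 (running +69.9481)
Area = |Σ|/2 = |69.9481|/2 = 34.9740

Area at t=0.865: 34.9740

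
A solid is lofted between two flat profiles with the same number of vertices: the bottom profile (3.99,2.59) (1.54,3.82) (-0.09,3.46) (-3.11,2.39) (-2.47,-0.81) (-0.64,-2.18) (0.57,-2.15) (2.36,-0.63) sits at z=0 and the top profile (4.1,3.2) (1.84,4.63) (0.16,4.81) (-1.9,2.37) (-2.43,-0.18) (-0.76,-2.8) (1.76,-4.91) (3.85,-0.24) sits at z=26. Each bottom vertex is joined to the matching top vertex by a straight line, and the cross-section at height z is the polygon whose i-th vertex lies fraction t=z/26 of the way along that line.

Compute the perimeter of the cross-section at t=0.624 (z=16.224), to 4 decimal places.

Cross-section at t=0.624: each vertex is (1-t)·p0[i] + t·p1[i].
  v1: (1-0.624)·(3.99,2.59) + 0.624·(4.1,3.2) = (4.0586,2.9706)
  v2: (1-0.624)·(1.54,3.82) + 0.624·(1.84,4.63) = (1.7272,4.3254)
  v3: (1-0.624)·(-0.09,3.46) + 0.624·(0.16,4.81) = (0.0660,4.3024)
  v4: (1-0.624)·(-3.11,2.39) + 0.624·(-1.9,2.37) = (-2.3550,2.3775)
  v5: (1-0.624)·(-2.47,-0.81) + 0.624·(-2.43,-0.18) = (-2.4450,-0.4169)
  v6: (1-0.624)·(-0.64,-2.18) + 0.624·(-0.76,-2.8) = (-0.7149,-2.5669)
  v7: (1-0.624)·(0.57,-2.15) + 0.624·(1.76,-4.91) = (1.3126,-3.8722)
  v8: (1-0.624)·(2.36,-0.63) + 0.624·(3.85,-0.24) = (3.2898,-0.3866)
Perimeter = Σ |v_{i+1} − v_i|:
  edge 1→2: √(-2.3314² + 1.3548²) = 2.6965 (running 2.6965)
  edge 2→3: √(-1.6612² + -0.0230²) = 1.6614 (running 4.3579)
  edge 3→4: √(-2.4210² + -1.9249²) = 3.0929 (running 7.4508)
  edge 4→5: √(-0.0901² + -2.7944²) = 2.7959 (running 10.2466)
  edge 5→6: √(1.7302² + -2.1500²) = 2.7597 (running 13.0063)
  edge 6→7: √(2.0274² + -1.3054²) = 2.4113 (running 15.4177)
  edge 7→8: √(1.9772² + 3.4856²) = 4.0073 (running 19.4250)
  edge 8→1: √(0.7689² + 3.3573²) = 3.4442 (running 22.8692)
Perimeter = 22.8692

Perimeter at t=0.624: 22.8692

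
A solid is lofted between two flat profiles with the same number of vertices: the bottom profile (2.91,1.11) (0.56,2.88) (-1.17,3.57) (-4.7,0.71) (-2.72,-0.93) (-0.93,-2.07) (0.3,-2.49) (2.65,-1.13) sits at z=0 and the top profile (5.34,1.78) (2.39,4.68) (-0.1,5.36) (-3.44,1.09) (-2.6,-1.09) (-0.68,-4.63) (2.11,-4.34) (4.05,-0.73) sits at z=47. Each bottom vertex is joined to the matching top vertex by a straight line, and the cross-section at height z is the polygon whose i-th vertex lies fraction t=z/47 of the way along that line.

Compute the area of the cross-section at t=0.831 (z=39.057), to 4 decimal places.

Cross-section at t=0.831: each vertex is (1-t)·p0[i] + t·p1[i].
  v1: (1-0.831)·(2.91,1.11) + 0.831·(5.34,1.78) = (4.9293,1.6668)
  v2: (1-0.831)·(0.56,2.88) + 0.831·(2.39,4.68) = (2.0807,4.3758)
  v3: (1-0.831)·(-1.17,3.57) + 0.831·(-0.1,5.36) = (-0.2808,5.0575)
  v4: (1-0.831)·(-4.7,0.71) + 0.831·(-3.44,1.09) = (-3.6529,1.0258)
  v5: (1-0.831)·(-2.72,-0.93) + 0.831·(-2.6,-1.09) = (-2.6203,-1.0630)
  v6: (1-0.831)·(-0.93,-2.07) + 0.831·(-0.68,-4.63) = (-0.7223,-4.1974)
  v7: (1-0.831)·(0.3,-2.49) + 0.831·(2.11,-4.34) = (1.8041,-4.0274)
  v8: (1-0.831)·(2.65,-1.13) + 0.831·(4.05,-0.73) = (3.8134,-0.7976)
Shoelace sum Σ(x_i·y_{i+1} − x_{i+1}·y_i):
  i=1: 4.9293·4.3758 − 2.0807·1.6668 = +18.1017 (running +18.1017)
  i=2: 2.0807·5.0575 − -0.2808·4.3758 = +11.7521 (running +29.8538)
  i=3: -0.2808·1.0258 − -3.6529·5.0575 = +18.1866 (running +48.0404)
  i=4: -3.6529·-1.0630 − -2.6203·1.0258 = +6.5708 (running +54.6112)
  i=5: -2.6203·-4.1974 − -0.7223·-1.0630 = +10.2305 (running +64.8417)
  i=6: -0.7223·-4.0274 − 1.8041·-4.1974 = +10.4813 (running +75.3230)
  i=7: 1.8041·-0.7976 − 3.8134·-4.0274 = +13.9189 (running +89.2419)
  i=8: 3.8134·1.6668 − 4.9293·-0.7976 = +10.2877 (running +99.5296)
Area = |Σ|/2 = |99.5296|/2 = 49.7648

Area at t=0.831: 49.7648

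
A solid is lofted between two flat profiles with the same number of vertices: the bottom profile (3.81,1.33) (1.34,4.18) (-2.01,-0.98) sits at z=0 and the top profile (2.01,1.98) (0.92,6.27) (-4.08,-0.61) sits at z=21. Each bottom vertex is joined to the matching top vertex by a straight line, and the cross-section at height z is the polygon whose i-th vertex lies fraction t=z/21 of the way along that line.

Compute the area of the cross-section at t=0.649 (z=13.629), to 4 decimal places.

Area at t=0.649: 13.3061

Cross-section at t=0.649: each vertex is (1-t)·p0[i] + t·p1[i].
  v1: (1-0.649)·(3.81,1.33) + 0.649·(2.01,1.98) = (2.6418,1.7519)
  v2: (1-0.649)·(1.34,4.18) + 0.649·(0.92,6.27) = (1.0674,5.5364)
  v3: (1-0.649)·(-2.01,-0.98) + 0.649·(-4.08,-0.61) = (-3.3534,-0.7399)
Shoelace sum Σ(x_i·y_{i+1} − x_{i+1}·y_i):
  i=1: 2.6418·5.5364 − 1.0674·1.7519 = +12.7561 (running +12.7561)
  i=2: 1.0674·-0.7399 − -3.3534·5.5364 = +17.7762 (running +30.5323)
  i=3: -3.3534·1.7519 − 2.6418·-0.7399 = -3.9201 (running +26.6122)
Area = |Σ|/2 = |26.6122|/2 = 13.3061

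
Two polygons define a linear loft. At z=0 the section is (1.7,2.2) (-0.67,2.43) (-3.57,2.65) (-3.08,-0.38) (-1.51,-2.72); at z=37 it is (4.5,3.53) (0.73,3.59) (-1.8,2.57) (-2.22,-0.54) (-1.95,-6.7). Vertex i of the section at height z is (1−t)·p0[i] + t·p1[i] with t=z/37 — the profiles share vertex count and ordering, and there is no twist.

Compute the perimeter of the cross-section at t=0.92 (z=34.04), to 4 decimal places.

Cross-section at t=0.92: each vertex is (1-t)·p0[i] + t·p1[i].
  v1: (1-0.92)·(1.7,2.2) + 0.92·(4.5,3.53) = (4.2760,3.4236)
  v2: (1-0.92)·(-0.67,2.43) + 0.92·(0.73,3.59) = (0.6180,3.4972)
  v3: (1-0.92)·(-3.57,2.65) + 0.92·(-1.8,2.57) = (-1.9416,2.5764)
  v4: (1-0.92)·(-3.08,-0.38) + 0.92·(-2.22,-0.54) = (-2.2888,-0.5272)
  v5: (1-0.92)·(-1.51,-2.72) + 0.92·(-1.95,-6.7) = (-1.9148,-6.3816)
Perimeter = Σ |v_{i+1} − v_i|:
  edge 1→2: √(-3.6580² + 0.0736²) = 3.6587 (running 3.6587)
  edge 2→3: √(-2.5596² + -0.9208²) = 2.7202 (running 6.3789)
  edge 3→4: √(-0.3472² + -3.1036²) = 3.1230 (running 9.5019)
  edge 4→5: √(0.3740² + -5.8544²) = 5.8663 (running 15.3682)
  edge 5→1: √(6.1908² + 9.8052²) = 11.5960 (running 26.9643)
Perimeter = 26.9643

Perimeter at t=0.92: 26.9643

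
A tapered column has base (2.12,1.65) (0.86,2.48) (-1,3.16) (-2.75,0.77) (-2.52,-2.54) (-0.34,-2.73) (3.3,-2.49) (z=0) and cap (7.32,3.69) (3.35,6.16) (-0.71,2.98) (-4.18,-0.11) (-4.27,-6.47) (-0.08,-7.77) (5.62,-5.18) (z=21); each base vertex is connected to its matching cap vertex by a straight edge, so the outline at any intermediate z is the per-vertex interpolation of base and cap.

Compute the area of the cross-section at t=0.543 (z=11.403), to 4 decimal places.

Area at t=0.543: 65.2470

Cross-section at t=0.543: each vertex is (1-t)·p0[i] + t·p1[i].
  v1: (1-0.543)·(2.12,1.65) + 0.543·(7.32,3.69) = (4.9436,2.7577)
  v2: (1-0.543)·(0.86,2.48) + 0.543·(3.35,6.16) = (2.2121,4.4782)
  v3: (1-0.543)·(-1,3.16) + 0.543·(-0.71,2.98) = (-0.8425,3.0623)
  v4: (1-0.543)·(-2.75,0.77) + 0.543·(-4.18,-0.11) = (-3.5265,0.2922)
  v5: (1-0.543)·(-2.52,-2.54) + 0.543·(-4.27,-6.47) = (-3.4703,-4.6740)
  v6: (1-0.543)·(-0.34,-2.73) + 0.543·(-0.08,-7.77) = (-0.1988,-5.4667)
  v7: (1-0.543)·(3.3,-2.49) + 0.543·(5.62,-5.18) = (4.5598,-3.9507)
Shoelace sum Σ(x_i·y_{i+1} − x_{i+1}·y_i):
  i=1: 4.9436·4.4782 − 2.2121·2.7577 = +16.0384 (running +16.0384)
  i=2: 2.2121·3.0623 − -0.8425·4.4782 = +10.5470 (running +26.5853)
  i=3: -0.8425·0.2922 − -3.5265·3.0623 = +10.5529 (running +37.1382)
  i=4: -3.5265·-4.6740 − -3.4703·0.2922 = +17.4966 (running +54.6349)
  i=5: -3.4703·-5.4667 − -0.1988·-4.6740 = +18.0416 (running +72.6765)
  i=6: -0.1988·-3.9507 − 4.5598·-5.4667 = +25.7124 (running +98.3889)
  i=7: 4.5598·2.7577 − 4.9436·-3.9507 = +32.1051 (running +130.4939)
Area = |Σ|/2 = |130.4939|/2 = 65.2470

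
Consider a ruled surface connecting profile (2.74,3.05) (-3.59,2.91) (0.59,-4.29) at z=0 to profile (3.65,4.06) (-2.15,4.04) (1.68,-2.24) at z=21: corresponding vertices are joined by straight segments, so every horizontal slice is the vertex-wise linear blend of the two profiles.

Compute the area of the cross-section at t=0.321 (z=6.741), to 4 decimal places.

Cross-section at t=0.321: each vertex is (1-t)·p0[i] + t·p1[i].
  v1: (1-0.321)·(2.74,3.05) + 0.321·(3.65,4.06) = (3.0321,3.3742)
  v2: (1-0.321)·(-3.59,2.91) + 0.321·(-2.15,4.04) = (-3.1278,3.2727)
  v3: (1-0.321)·(0.59,-4.29) + 0.321·(1.68,-2.24) = (0.9399,-3.6320)
Shoelace sum Σ(x_i·y_{i+1} − x_{i+1}·y_i):
  i=1: 3.0321·3.2727 − -3.1278·3.3742 = +20.4770 (running +20.4770)
  i=2: -3.1278·-3.6320 − 0.9399·3.2727 = +8.2839 (running +28.7609)
  i=3: 0.9399·3.3742 − 3.0321·-3.6320 = +14.1839 (running +42.9447)
Area = |Σ|/2 = |42.9447|/2 = 21.4724

Area at t=0.321: 21.4724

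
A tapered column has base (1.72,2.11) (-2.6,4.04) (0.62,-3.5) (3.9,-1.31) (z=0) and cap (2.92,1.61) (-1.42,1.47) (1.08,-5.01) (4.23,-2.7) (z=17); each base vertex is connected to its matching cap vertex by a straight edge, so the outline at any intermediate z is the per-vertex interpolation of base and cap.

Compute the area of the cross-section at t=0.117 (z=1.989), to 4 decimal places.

Area at t=0.117: 21.4239

Cross-section at t=0.117: each vertex is (1-t)·p0[i] + t·p1[i].
  v1: (1-0.117)·(1.72,2.11) + 0.117·(2.92,1.61) = (1.8604,2.0515)
  v2: (1-0.117)·(-2.6,4.04) + 0.117·(-1.42,1.47) = (-2.4619,3.7393)
  v3: (1-0.117)·(0.62,-3.5) + 0.117·(1.08,-5.01) = (0.6738,-3.6767)
  v4: (1-0.117)·(3.9,-1.31) + 0.117·(4.23,-2.7) = (3.9386,-1.4726)
Shoelace sum Σ(x_i·y_{i+1} − x_{i+1}·y_i):
  i=1: 1.8604·3.7393 − -2.4619·2.0515 = +12.0073 (running +12.0073)
  i=2: -2.4619·-3.6767 − 0.6738·3.7393 = +6.5321 (running +18.5394)
  i=3: 0.6738·-1.4726 − 3.9386·-3.6767 = +13.4887 (running +32.0281)
  i=4: 3.9386·2.0515 − 1.8604·-1.4726 = +10.8197 (running +42.8478)
Area = |Σ|/2 = |42.8478|/2 = 21.4239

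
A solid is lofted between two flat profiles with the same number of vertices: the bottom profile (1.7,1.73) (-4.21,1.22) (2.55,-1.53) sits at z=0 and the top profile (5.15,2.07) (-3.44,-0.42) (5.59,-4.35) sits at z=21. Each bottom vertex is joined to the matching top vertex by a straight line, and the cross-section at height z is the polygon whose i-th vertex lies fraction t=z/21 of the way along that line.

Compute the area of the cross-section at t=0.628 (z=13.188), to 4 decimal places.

Area at t=0.628: 20.4302

Cross-section at t=0.628: each vertex is (1-t)·p0[i] + t·p1[i].
  v1: (1-0.628)·(1.7,1.73) + 0.628·(5.15,2.07) = (3.8666,1.9435)
  v2: (1-0.628)·(-4.21,1.22) + 0.628·(-3.44,-0.42) = (-3.7264,0.1901)
  v3: (1-0.628)·(2.55,-1.53) + 0.628·(5.59,-4.35) = (4.4591,-3.3010)
Shoelace sum Σ(x_i·y_{i+1} − x_{i+1}·y_i):
  i=1: 3.8666·0.1901 − -3.7264·1.9435 = +7.9774 (running +7.9774)
  i=2: -3.7264·-3.3010 − 4.4591·0.1901 = +11.4532 (running +19.4306)
  i=3: 4.4591·1.9435 − 3.8666·-3.3010 = +21.4299 (running +40.8605)
Area = |Σ|/2 = |40.8605|/2 = 20.4302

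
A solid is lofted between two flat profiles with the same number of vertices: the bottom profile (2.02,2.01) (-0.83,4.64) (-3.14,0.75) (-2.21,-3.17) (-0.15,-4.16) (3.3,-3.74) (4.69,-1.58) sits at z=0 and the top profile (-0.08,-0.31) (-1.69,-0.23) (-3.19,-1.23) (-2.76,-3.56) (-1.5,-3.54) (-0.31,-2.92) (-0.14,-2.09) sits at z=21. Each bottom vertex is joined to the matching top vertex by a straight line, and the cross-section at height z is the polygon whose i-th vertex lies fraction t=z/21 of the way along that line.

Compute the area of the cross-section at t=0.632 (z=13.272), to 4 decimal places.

Area at t=0.632: 17.9259

Cross-section at t=0.632: each vertex is (1-t)·p0[i] + t·p1[i].
  v1: (1-0.632)·(2.02,2.01) + 0.632·(-0.08,-0.31) = (0.6928,0.5438)
  v2: (1-0.632)·(-0.83,4.64) + 0.632·(-1.69,-0.23) = (-1.3735,1.5622)
  v3: (1-0.632)·(-3.14,0.75) + 0.632·(-3.19,-1.23) = (-3.1716,-0.5014)
  v4: (1-0.632)·(-2.21,-3.17) + 0.632·(-2.76,-3.56) = (-2.5576,-3.4165)
  v5: (1-0.632)·(-0.15,-4.16) + 0.632·(-1.5,-3.54) = (-1.0032,-3.7682)
  v6: (1-0.632)·(3.3,-3.74) + 0.632·(-0.31,-2.92) = (1.0185,-3.2218)
  v7: (1-0.632)·(4.69,-1.58) + 0.632·(-0.14,-2.09) = (1.6374,-1.9023)
Shoelace sum Σ(x_i·y_{i+1} − x_{i+1}·y_i):
  i=1: 0.6928·1.5622 − -1.3735·0.5438 = +1.8291 (running +1.8291)
  i=2: -1.3735·-0.5014 − -3.1716·1.5622 = +5.6432 (running +7.4723)
  i=3: -3.1716·-3.4165 − -2.5576·-0.5014 = +9.5534 (running +17.0257)
  i=4: -2.5576·-3.7682 − -1.0032·-3.4165 = +6.2100 (running +23.2358)
  i=5: -1.0032·-3.2218 − 1.0185·-3.7682 = +7.0699 (running +30.3056)
  i=6: 1.0185·-1.9023 − 1.6374·-3.2218 = +3.3380 (running +33.6436)
  i=7: 1.6374·0.5438 − 0.6928·-1.9023 = +2.2083 (running +35.8519)
Area = |Σ|/2 = |35.8519|/2 = 17.9259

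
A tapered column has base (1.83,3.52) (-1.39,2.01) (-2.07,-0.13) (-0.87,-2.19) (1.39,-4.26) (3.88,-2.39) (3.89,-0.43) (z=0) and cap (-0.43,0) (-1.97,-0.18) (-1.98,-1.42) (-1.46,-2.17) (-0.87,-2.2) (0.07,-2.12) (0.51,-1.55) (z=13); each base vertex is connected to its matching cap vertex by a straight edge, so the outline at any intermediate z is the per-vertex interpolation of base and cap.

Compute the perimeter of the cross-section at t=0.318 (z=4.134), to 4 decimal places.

Cross-section at t=0.318: each vertex is (1-t)·p0[i] + t·p1[i].
  v1: (1-0.318)·(1.83,3.52) + 0.318·(-0.43,0) = (1.1113,2.4006)
  v2: (1-0.318)·(-1.39,2.01) + 0.318·(-1.97,-0.18) = (-1.5744,1.3136)
  v3: (1-0.318)·(-2.07,-0.13) + 0.318·(-1.98,-1.42) = (-2.0414,-0.5402)
  v4: (1-0.318)·(-0.87,-2.19) + 0.318·(-1.46,-2.17) = (-1.0576,-2.1836)
  v5: (1-0.318)·(1.39,-4.26) + 0.318·(-0.87,-2.2) = (0.6713,-3.6049)
  v6: (1-0.318)·(3.88,-2.39) + 0.318·(0.07,-2.12) = (2.6684,-2.3041)
  v7: (1-0.318)·(3.89,-0.43) + 0.318·(0.51,-1.55) = (2.8152,-0.7862)
Perimeter = Σ |v_{i+1} − v_i|:
  edge 1→2: √(-2.6858² + -1.0871²) = 2.8974 (running 2.8974)
  edge 2→3: √(-0.4669² + -1.8538²) = 1.9117 (running 4.8091)
  edge 3→4: √(0.9838² + -1.6434²) = 1.9154 (running 6.7245)
  edge 4→5: √(1.7289² + -1.4213²) = 2.2381 (running 8.9626)
  edge 5→6: √(1.9971² + 1.3008²) = 2.3834 (running 11.3460)
  edge 6→7: √(0.1467² + 1.5180²) = 1.5251 (running 12.8710)
  edge 7→1: √(-1.7038² + 3.1868²) = 3.6137 (running 16.4847)
Perimeter = 16.4847

Perimeter at t=0.318: 16.4847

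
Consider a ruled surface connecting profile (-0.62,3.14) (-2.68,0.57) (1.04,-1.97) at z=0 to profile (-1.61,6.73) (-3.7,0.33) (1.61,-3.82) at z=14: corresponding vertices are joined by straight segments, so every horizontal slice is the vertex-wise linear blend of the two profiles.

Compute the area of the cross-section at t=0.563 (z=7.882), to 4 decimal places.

Area at t=0.563: 14.4852

Cross-section at t=0.563: each vertex is (1-t)·p0[i] + t·p1[i].
  v1: (1-0.563)·(-0.62,3.14) + 0.563·(-1.61,6.73) = (-1.1774,5.1612)
  v2: (1-0.563)·(-2.68,0.57) + 0.563·(-3.7,0.33) = (-3.2543,0.4349)
  v3: (1-0.563)·(1.04,-1.97) + 0.563·(1.61,-3.82) = (1.3609,-3.0115)
Shoelace sum Σ(x_i·y_{i+1} − x_{i+1}·y_i):
  i=1: -1.1774·0.4349 − -3.2543·5.1612 = +16.2838 (running +16.2838)
  i=2: -3.2543·-3.0115 − 1.3609·0.4349 = +9.2085 (running +25.4923)
  i=3: 1.3609·5.1612 − -1.1774·-3.0115 = +3.4782 (running +28.9705)
Area = |Σ|/2 = |28.9705|/2 = 14.4852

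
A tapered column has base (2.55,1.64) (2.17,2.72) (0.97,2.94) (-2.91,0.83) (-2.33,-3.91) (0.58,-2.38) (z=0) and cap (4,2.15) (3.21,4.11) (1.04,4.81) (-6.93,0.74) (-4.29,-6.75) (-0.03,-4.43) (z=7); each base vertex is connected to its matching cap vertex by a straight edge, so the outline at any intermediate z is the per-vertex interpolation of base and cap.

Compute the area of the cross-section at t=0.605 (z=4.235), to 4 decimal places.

Cross-section at t=0.605: each vertex is (1-t)·p0[i] + t·p1[i].
  v1: (1-0.605)·(2.55,1.64) + 0.605·(4,2.15) = (3.4272,1.9486)
  v2: (1-0.605)·(2.17,2.72) + 0.605·(3.21,4.11) = (2.7992,3.5610)
  v3: (1-0.605)·(0.97,2.94) + 0.605·(1.04,4.81) = (1.0124,4.0713)
  v4: (1-0.605)·(-2.91,0.83) + 0.605·(-6.93,0.74) = (-5.3421,0.7755)
  v5: (1-0.605)·(-2.33,-3.91) + 0.605·(-4.29,-6.75) = (-3.5158,-5.6282)
  v6: (1-0.605)·(0.58,-2.38) + 0.605·(-0.03,-4.43) = (0.2109,-3.6202)
Shoelace sum Σ(x_i·y_{i+1} − x_{i+1}·y_i):
  i=1: 3.4272·3.5610 − 2.7992·1.9486 = +6.7499 (running +6.7499)
  i=2: 2.7992·4.0713 − 1.0124·3.5610 = +7.7916 (running +14.5415)
  i=3: 1.0124·0.7755 − -5.3421·4.0713 = +22.5347 (running +37.0762)
  i=4: -5.3421·-5.6282 − -3.5158·0.7755 = +32.7931 (running +69.8693)
  i=5: -3.5158·-3.6202 − 0.2109·-5.6282 = +13.9153 (running +83.7846)
  i=6: 0.2109·1.9486 − 3.4272·-3.6202 = +12.8185 (running +96.6031)
Area = |Σ|/2 = |96.6031|/2 = 48.3016

Area at t=0.605: 48.3016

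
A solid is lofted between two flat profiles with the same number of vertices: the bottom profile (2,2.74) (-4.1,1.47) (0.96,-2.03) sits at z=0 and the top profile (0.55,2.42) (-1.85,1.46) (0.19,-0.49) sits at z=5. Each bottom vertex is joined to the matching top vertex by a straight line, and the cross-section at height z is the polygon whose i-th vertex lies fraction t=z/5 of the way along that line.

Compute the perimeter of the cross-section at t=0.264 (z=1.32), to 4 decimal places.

Cross-section at t=0.264: each vertex is (1-t)·p0[i] + t·p1[i].
  v1: (1-0.264)·(2,2.74) + 0.264·(0.55,2.42) = (1.6172,2.6555)
  v2: (1-0.264)·(-4.1,1.47) + 0.264·(-1.85,1.46) = (-3.5060,1.4674)
  v3: (1-0.264)·(0.96,-2.03) + 0.264·(0.19,-0.49) = (0.7567,-1.6234)
Perimeter = Σ |v_{i+1} − v_i|:
  edge 1→2: √(-5.1232² + -1.1882²) = 5.2592 (running 5.2592)
  edge 2→3: √(4.2627² + -3.0908²) = 5.2653 (running 10.5245)
  edge 3→1: √(0.8605² + 4.2790²) = 4.3646 (running 14.8891)
Perimeter = 14.8891

Perimeter at t=0.264: 14.8891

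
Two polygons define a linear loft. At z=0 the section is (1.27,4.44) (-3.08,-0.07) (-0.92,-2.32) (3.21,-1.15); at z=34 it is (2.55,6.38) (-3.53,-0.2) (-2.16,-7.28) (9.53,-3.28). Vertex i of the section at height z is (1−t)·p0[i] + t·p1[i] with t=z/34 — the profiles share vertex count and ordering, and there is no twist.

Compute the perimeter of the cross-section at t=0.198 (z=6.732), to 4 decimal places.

Perimeter at t=0.198: 23.5050

Cross-section at t=0.198: each vertex is (1-t)·p0[i] + t·p1[i].
  v1: (1-0.198)·(1.27,4.44) + 0.198·(2.55,6.38) = (1.5234,4.8241)
  v2: (1-0.198)·(-3.08,-0.07) + 0.198·(-3.53,-0.2) = (-3.1691,-0.0957)
  v3: (1-0.198)·(-0.92,-2.32) + 0.198·(-2.16,-7.28) = (-1.1655,-3.3021)
  v4: (1-0.198)·(3.21,-1.15) + 0.198·(9.53,-3.28) = (4.4614,-1.5717)
Perimeter = Σ |v_{i+1} − v_i|:
  edge 1→2: √(-4.6925² + -4.9199²) = 6.7989 (running 6.7989)
  edge 2→3: √(2.0036² + -3.2063²) = 3.7809 (running 10.5798)
  edge 3→4: √(5.6269² + 1.7303²) = 5.8869 (running 16.4667)
  edge 4→1: √(-2.9379² + 6.3959²) = 7.0384 (running 23.5050)
Perimeter = 23.5050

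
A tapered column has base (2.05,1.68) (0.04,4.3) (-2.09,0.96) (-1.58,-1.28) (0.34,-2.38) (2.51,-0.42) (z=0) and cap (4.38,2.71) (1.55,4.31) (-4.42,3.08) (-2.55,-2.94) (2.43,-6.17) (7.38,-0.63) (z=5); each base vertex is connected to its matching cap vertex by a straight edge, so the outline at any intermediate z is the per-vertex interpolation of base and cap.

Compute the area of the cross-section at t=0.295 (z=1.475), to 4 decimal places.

Area at t=0.295: 31.0619

Cross-section at t=0.295: each vertex is (1-t)·p0[i] + t·p1[i].
  v1: (1-0.295)·(2.05,1.68) + 0.295·(4.38,2.71) = (2.7373,1.9839)
  v2: (1-0.295)·(0.04,4.3) + 0.295·(1.55,4.31) = (0.4854,4.3030)
  v3: (1-0.295)·(-2.09,0.96) + 0.295·(-4.42,3.08) = (-2.7774,1.5854)
  v4: (1-0.295)·(-1.58,-1.28) + 0.295·(-2.55,-2.94) = (-1.8661,-1.7697)
  v5: (1-0.295)·(0.34,-2.38) + 0.295·(2.43,-6.17) = (0.9566,-3.4981)
  v6: (1-0.295)·(2.51,-0.42) + 0.295·(7.38,-0.63) = (3.9466,-0.4819)
Shoelace sum Σ(x_i·y_{i+1} − x_{i+1}·y_i):
  i=1: 2.7373·4.3030 − 0.4854·1.9839 = +10.8156 (running +10.8156)
  i=2: 0.4854·1.5854 − -2.7774·4.3030 = +12.7204 (running +23.5361)
  i=3: -2.7774·-1.7697 − -1.8661·1.5854 = +7.8737 (running +31.4097)
  i=4: -1.8661·-3.4981 − 0.9566·-1.7697 = +8.2207 (running +39.6304)
  i=5: 0.9566·-0.4819 − 3.9466·-3.4981 = +13.3446 (running +52.9750)
  i=6: 3.9466·1.9839 − 2.7373·-0.4819 = +9.1488 (running +62.1238)
Area = |Σ|/2 = |62.1238|/2 = 31.0619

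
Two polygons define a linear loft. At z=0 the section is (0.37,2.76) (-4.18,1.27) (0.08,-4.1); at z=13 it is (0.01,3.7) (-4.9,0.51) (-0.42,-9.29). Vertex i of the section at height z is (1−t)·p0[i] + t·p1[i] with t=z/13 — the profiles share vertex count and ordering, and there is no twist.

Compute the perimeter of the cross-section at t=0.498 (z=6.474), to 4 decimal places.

Cross-section at t=0.498: each vertex is (1-t)·p0[i] + t·p1[i].
  v1: (1-0.498)·(0.37,2.76) + 0.498·(0.01,3.7) = (0.1907,3.2281)
  v2: (1-0.498)·(-4.18,1.27) + 0.498·(-4.9,0.51) = (-4.5386,0.8915)
  v3: (1-0.498)·(0.08,-4.1) + 0.498·(-0.42,-9.29) = (-0.1690,-6.6846)
Perimeter = Σ |v_{i+1} − v_i|:
  edge 1→2: √(-4.7293² + -2.3366²) = 5.2750 (running 5.2750)
  edge 2→3: √(4.3696² + -7.5761²) = 8.7459 (running 14.0209)
  edge 3→1: √(0.3597² + 9.9127²) = 9.9193 (running 23.9402)
Perimeter = 23.9402

Perimeter at t=0.498: 23.9402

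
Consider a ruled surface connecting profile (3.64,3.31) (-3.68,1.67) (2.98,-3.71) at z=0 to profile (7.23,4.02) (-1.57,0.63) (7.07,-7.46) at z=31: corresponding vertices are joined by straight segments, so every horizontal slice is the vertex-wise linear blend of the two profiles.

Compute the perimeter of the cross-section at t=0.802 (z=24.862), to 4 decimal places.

Cross-section at t=0.802: each vertex is (1-t)·p0[i] + t·p1[i].
  v1: (1-0.802)·(3.64,3.31) + 0.802·(7.23,4.02) = (6.5192,3.8794)
  v2: (1-0.802)·(-3.68,1.67) + 0.802·(-1.57,0.63) = (-1.9878,0.8359)
  v3: (1-0.802)·(2.98,-3.71) + 0.802·(7.07,-7.46) = (6.2602,-6.7175)
Perimeter = Σ |v_{i+1} − v_i|:
  edge 1→2: √(-8.5070² + -3.0435²) = 9.0350 (running 9.0350)
  edge 2→3: √(8.2480² + -7.5534²) = 11.1841 (running 20.2191)
  edge 3→1: √(0.2590² + 10.5969²) = 10.6001 (running 30.8191)
Perimeter = 30.8191

Perimeter at t=0.802: 30.8191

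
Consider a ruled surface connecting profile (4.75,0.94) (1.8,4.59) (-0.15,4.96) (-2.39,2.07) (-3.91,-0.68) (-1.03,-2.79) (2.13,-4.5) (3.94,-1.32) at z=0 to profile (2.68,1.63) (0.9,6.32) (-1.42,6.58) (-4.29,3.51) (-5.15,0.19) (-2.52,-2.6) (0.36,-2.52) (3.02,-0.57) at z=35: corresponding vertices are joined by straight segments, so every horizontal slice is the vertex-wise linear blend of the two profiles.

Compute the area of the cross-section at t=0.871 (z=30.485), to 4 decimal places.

Cross-section at t=0.871: each vertex is (1-t)·p0[i] + t·p1[i].
  v1: (1-0.871)·(4.75,0.94) + 0.871·(2.68,1.63) = (2.9470,1.5410)
  v2: (1-0.871)·(1.8,4.59) + 0.871·(0.9,6.32) = (1.0161,6.0968)
  v3: (1-0.871)·(-0.15,4.96) + 0.871·(-1.42,6.58) = (-1.2562,6.3710)
  v4: (1-0.871)·(-2.39,2.07) + 0.871·(-4.29,3.51) = (-4.0449,3.3242)
  v5: (1-0.871)·(-3.91,-0.68) + 0.871·(-5.15,0.19) = (-4.9900,0.0778)
  v6: (1-0.871)·(-1.03,-2.79) + 0.871·(-2.52,-2.6) = (-2.3278,-2.6245)
  v7: (1-0.871)·(2.13,-4.5) + 0.871·(0.36,-2.52) = (0.5883,-2.7754)
  v8: (1-0.871)·(3.94,-1.32) + 0.871·(3.02,-0.57) = (3.1387,-0.6667)
Shoelace sum Σ(x_i·y_{i+1} − x_{i+1}·y_i):
  i=1: 2.9470·6.0968 − 1.0161·1.5410 = +16.4017 (running +16.4017)
  i=2: 1.0161·6.3710 − -1.2562·6.0968 = +14.1322 (running +30.5340)
  i=3: -1.2562·3.3242 − -4.0449·6.3710 = +21.5943 (running +52.1283)
  i=4: -4.0449·0.0778 − -4.9900·3.3242 = +16.2735 (running +68.4018)
  i=5: -4.9900·-2.6245 − -2.3278·0.0778 = +13.2774 (running +81.6793)
  i=6: -2.3278·-2.7754 − 0.5883·-2.6245 = +8.0047 (running +89.6840)
  i=7: 0.5883·-0.6667 − 3.1387·-2.7754 = +8.3189 (running +98.0028)
  i=8: 3.1387·1.5410 − 2.9470·-0.6667 = +6.8016 (running +104.8044)
Area = |Σ|/2 = |104.8044|/2 = 52.4022

Area at t=0.871: 52.4022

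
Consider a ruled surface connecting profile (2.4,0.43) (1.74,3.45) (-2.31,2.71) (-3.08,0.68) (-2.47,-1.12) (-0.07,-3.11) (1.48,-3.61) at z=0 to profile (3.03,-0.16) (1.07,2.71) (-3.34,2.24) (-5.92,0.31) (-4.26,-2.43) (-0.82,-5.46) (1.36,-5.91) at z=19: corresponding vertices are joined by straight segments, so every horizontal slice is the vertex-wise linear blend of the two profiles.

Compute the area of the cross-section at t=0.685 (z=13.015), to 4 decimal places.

Area at t=0.685: 41.6373

Cross-section at t=0.685: each vertex is (1-t)·p0[i] + t·p1[i].
  v1: (1-0.685)·(2.4,0.43) + 0.685·(3.03,-0.16) = (2.8316,0.0258)
  v2: (1-0.685)·(1.74,3.45) + 0.685·(1.07,2.71) = (1.2811,2.9431)
  v3: (1-0.685)·(-2.31,2.71) + 0.685·(-3.34,2.24) = (-3.0156,2.3880)
  v4: (1-0.685)·(-3.08,0.68) + 0.685·(-5.92,0.31) = (-5.0254,0.4265)
  v5: (1-0.685)·(-2.47,-1.12) + 0.685·(-4.26,-2.43) = (-3.6961,-2.0173)
  v6: (1-0.685)·(-0.07,-3.11) + 0.685·(-0.82,-5.46) = (-0.5837,-4.7198)
  v7: (1-0.685)·(1.48,-3.61) + 0.685·(1.36,-5.91) = (1.3978,-5.1855)
Shoelace sum Σ(x_i·y_{i+1} − x_{i+1}·y_i):
  i=1: 2.8316·2.9431 − 1.2811·0.0258 = +8.3004 (running +8.3004)
  i=2: 1.2811·2.3880 − -3.0156·2.9431 = +11.9343 (running +20.2347)
  i=3: -3.0156·0.4265 − -5.0254·2.3880 = +10.7146 (running +30.9493)
  i=4: -5.0254·-2.0173 − -3.6961·0.4265 = +11.7146 (running +42.6639)
  i=5: -3.6961·-4.7198 − -0.5837·-2.0173 = +16.2673 (running +58.9312)
  i=6: -0.5837·-5.1855 − 1.3978·-4.7198 = +9.6243 (running +68.5555)
  i=7: 1.3978·0.0258 − 2.8316·-5.1855 = +14.7191 (running +83.2746)
Area = |Σ|/2 = |83.2746|/2 = 41.6373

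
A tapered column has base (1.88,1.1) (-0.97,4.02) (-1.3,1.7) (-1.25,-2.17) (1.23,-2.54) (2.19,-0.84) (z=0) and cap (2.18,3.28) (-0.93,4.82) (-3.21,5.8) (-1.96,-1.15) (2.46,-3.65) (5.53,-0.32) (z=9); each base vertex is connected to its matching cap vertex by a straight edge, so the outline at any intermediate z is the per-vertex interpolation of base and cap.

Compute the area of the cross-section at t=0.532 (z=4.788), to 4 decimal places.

Cross-section at t=0.532: each vertex is (1-t)·p0[i] + t·p1[i].
  v1: (1-0.532)·(1.88,1.1) + 0.532·(2.18,3.28) = (2.0396,2.2598)
  v2: (1-0.532)·(-0.97,4.02) + 0.532·(-0.93,4.82) = (-0.9487,4.4456)
  v3: (1-0.532)·(-1.3,1.7) + 0.532·(-3.21,5.8) = (-2.3161,3.8812)
  v4: (1-0.532)·(-1.25,-2.17) + 0.532·(-1.96,-1.15) = (-1.6277,-1.6274)
  v5: (1-0.532)·(1.23,-2.54) + 0.532·(2.46,-3.65) = (1.8844,-3.1305)
  v6: (1-0.532)·(2.19,-0.84) + 0.532·(5.53,-0.32) = (3.9669,-0.5634)
Shoelace sum Σ(x_i·y_{i+1} − x_{i+1}·y_i):
  i=1: 2.0396·4.4456 − -0.9487·2.2598 = +11.2111 (running +11.2111)
  i=2: -0.9487·3.8812 − -2.3161·4.4456 = +6.6144 (running +17.8255)
  i=3: -2.3161·-1.6274 − -1.6277·3.8812 = +10.0867 (running +27.9122)
  i=4: -1.6277·-3.1305 − 1.8844·-1.6274 = +8.1621 (running +36.0743)
  i=5: 1.8844·-0.5634 − 3.9669·-3.1305 = +11.3568 (running +47.4311)
  i=6: 3.9669·2.2598 − 2.0396·-0.5634 = +10.1132 (running +57.5444)
Area = |Σ|/2 = |57.5444|/2 = 28.7722

Area at t=0.532: 28.7722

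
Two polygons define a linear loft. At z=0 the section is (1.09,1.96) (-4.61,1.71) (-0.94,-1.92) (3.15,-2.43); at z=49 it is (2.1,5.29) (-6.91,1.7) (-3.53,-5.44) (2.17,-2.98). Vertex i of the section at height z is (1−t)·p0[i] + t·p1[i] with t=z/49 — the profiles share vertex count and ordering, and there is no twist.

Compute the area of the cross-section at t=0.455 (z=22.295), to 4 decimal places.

Area at t=0.455: 37.2919

Cross-section at t=0.455: each vertex is (1-t)·p0[i] + t·p1[i].
  v1: (1-0.455)·(1.09,1.96) + 0.455·(2.1,5.29) = (1.5495,3.4752)
  v2: (1-0.455)·(-4.61,1.71) + 0.455·(-6.91,1.7) = (-5.6565,1.7054)
  v3: (1-0.455)·(-0.94,-1.92) + 0.455·(-3.53,-5.44) = (-2.1184,-3.5216)
  v4: (1-0.455)·(3.15,-2.43) + 0.455·(2.17,-2.98) = (2.7041,-2.6803)
Shoelace sum Σ(x_i·y_{i+1} − x_{i+1}·y_i):
  i=1: 1.5495·1.7054 − -5.6565·3.4752 = +22.2999 (running +22.2999)
  i=2: -5.6565·-3.5216 − -2.1184·1.7054 = +23.5328 (running +45.8327)
  i=3: -2.1184·-2.6803 − 2.7041·-3.5216 = +15.2007 (running +61.0334)
  i=4: 2.7041·3.4752 − 1.5495·-2.6803 = +13.5503 (running +74.5838)
Area = |Σ|/2 = |74.5838|/2 = 37.2919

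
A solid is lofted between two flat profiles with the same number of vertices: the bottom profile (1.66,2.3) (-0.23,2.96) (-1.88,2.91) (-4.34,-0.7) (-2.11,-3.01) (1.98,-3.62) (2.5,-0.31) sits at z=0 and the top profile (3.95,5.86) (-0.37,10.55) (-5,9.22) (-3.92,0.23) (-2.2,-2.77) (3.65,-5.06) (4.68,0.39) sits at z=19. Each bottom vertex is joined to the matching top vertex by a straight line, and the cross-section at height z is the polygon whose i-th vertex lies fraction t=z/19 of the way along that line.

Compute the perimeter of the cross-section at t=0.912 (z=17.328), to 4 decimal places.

Perimeter at t=0.912: 39.1933

Cross-section at t=0.912: each vertex is (1-t)·p0[i] + t·p1[i].
  v1: (1-0.912)·(1.66,2.3) + 0.912·(3.95,5.86) = (3.7485,5.5467)
  v2: (1-0.912)·(-0.23,2.96) + 0.912·(-0.37,10.55) = (-0.3577,9.8821)
  v3: (1-0.912)·(-1.88,2.91) + 0.912·(-5,9.22) = (-4.7254,8.6647)
  v4: (1-0.912)·(-4.34,-0.7) + 0.912·(-3.92,0.23) = (-3.9570,0.1482)
  v5: (1-0.912)·(-2.11,-3.01) + 0.912·(-2.2,-2.77) = (-2.1921,-2.7911)
  v6: (1-0.912)·(1.98,-3.62) + 0.912·(3.65,-5.06) = (3.5030,-4.9333)
  v7: (1-0.912)·(2.5,-0.31) + 0.912·(4.68,0.39) = (4.4882,0.3284)
Perimeter = Σ |v_{i+1} − v_i|:
  edge 1→2: √(-4.1062² + 4.3354²) = 5.9713 (running 5.9713)
  edge 2→3: √(-4.3678² + -1.2174²) = 4.5342 (running 10.5055)
  edge 3→4: √(0.7685² + -8.5166²) = 8.5512 (running 19.0567)
  edge 4→5: √(1.7649² + -2.9393²) = 3.4284 (running 22.4851)
  edge 5→6: √(5.6951² + -2.1422²) = 6.0847 (running 28.5698)
  edge 6→7: √(0.9851² + 5.2617²) = 5.3531 (running 33.9229)
  edge 7→1: √(-0.7397² + 5.2183²) = 5.2705 (running 39.1933)
Perimeter = 39.1933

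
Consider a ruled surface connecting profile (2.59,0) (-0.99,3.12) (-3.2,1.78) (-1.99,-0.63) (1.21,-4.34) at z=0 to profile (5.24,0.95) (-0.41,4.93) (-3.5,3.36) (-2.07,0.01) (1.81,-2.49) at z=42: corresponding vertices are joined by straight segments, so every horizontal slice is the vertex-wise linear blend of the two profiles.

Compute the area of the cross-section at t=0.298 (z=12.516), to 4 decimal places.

Area at t=0.298: 25.1062

Cross-section at t=0.298: each vertex is (1-t)·p0[i] + t·p1[i].
  v1: (1-0.298)·(2.59,0) + 0.298·(5.24,0.95) = (3.3797,0.2831)
  v2: (1-0.298)·(-0.99,3.12) + 0.298·(-0.41,4.93) = (-0.8172,3.6594)
  v3: (1-0.298)·(-3.2,1.78) + 0.298·(-3.5,3.36) = (-3.2894,2.2508)
  v4: (1-0.298)·(-1.99,-0.63) + 0.298·(-2.07,0.01) = (-2.0138,-0.4393)
  v5: (1-0.298)·(1.21,-4.34) + 0.298·(1.81,-2.49) = (1.3888,-3.7887)
Shoelace sum Σ(x_i·y_{i+1} − x_{i+1}·y_i):
  i=1: 3.3797·3.6594 − -0.8172·0.2831 = +12.5989 (running +12.5989)
  i=2: -0.8172·2.2508 − -3.2894·3.6594 = +10.1979 (running +22.7968)
  i=3: -3.2894·-0.4393 − -2.0138·2.2508 = +5.9778 (running +28.7746)
  i=4: -2.0138·-3.7887 − 1.3888·-0.4393 = +8.2399 (running +37.0145)
  i=5: 1.3888·0.2831 − 3.3797·-3.7887 = +13.1978 (running +50.2124)
Area = |Σ|/2 = |50.2124|/2 = 25.1062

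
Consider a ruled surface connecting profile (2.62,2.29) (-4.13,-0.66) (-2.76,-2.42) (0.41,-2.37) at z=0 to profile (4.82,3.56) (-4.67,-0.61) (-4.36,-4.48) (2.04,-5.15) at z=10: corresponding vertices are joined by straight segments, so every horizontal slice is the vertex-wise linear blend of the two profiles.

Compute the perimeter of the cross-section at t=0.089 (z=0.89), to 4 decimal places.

Perimeter at t=0.089: 18.9252

Cross-section at t=0.089: each vertex is (1-t)·p0[i] + t·p1[i].
  v1: (1-0.089)·(2.62,2.29) + 0.089·(4.82,3.56) = (2.8158,2.4030)
  v2: (1-0.089)·(-4.13,-0.66) + 0.089·(-4.67,-0.61) = (-4.1781,-0.6555)
  v3: (1-0.089)·(-2.76,-2.42) + 0.089·(-4.36,-4.48) = (-2.9024,-2.6033)
  v4: (1-0.089)·(0.41,-2.37) + 0.089·(2.04,-5.15) = (0.5551,-2.6174)
Perimeter = Σ |v_{i+1} − v_i|:
  edge 1→2: √(-6.9939² + -3.0586²) = 7.6334 (running 7.6334)
  edge 2→3: √(1.2757² + -1.9478²) = 2.3283 (running 9.9618)
  edge 3→4: √(3.4575² + -0.0141²) = 3.4575 (running 13.4193)
  edge 4→1: √(2.2607² + 5.0205²) = 5.5060 (running 18.9252)
Perimeter = 18.9252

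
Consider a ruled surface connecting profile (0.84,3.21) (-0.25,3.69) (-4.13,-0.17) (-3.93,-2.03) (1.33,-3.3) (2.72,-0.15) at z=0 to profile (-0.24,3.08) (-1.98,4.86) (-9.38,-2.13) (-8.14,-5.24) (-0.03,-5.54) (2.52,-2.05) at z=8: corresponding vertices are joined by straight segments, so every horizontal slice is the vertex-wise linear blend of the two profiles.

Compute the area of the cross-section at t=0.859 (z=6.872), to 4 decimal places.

Area at t=0.859: 68.5416

Cross-section at t=0.859: each vertex is (1-t)·p0[i] + t·p1[i].
  v1: (1-0.859)·(0.84,3.21) + 0.859·(-0.24,3.08) = (-0.0877,3.0983)
  v2: (1-0.859)·(-0.25,3.69) + 0.859·(-1.98,4.86) = (-1.7361,4.6950)
  v3: (1-0.859)·(-4.13,-0.17) + 0.859·(-9.38,-2.13) = (-8.6398,-1.8536)
  v4: (1-0.859)·(-3.93,-2.03) + 0.859·(-8.14,-5.24) = (-7.5464,-4.7874)
  v5: (1-0.859)·(1.33,-3.3) + 0.859·(-0.03,-5.54) = (0.1618,-5.2242)
  v6: (1-0.859)·(2.72,-0.15) + 0.859·(2.52,-2.05) = (2.5482,-1.7821)
Shoelace sum Σ(x_i·y_{i+1} − x_{i+1}·y_i):
  i=1: -0.0877·4.6950 − -1.7361·3.0983 = +4.9671 (running +4.9671)
  i=2: -1.7361·-1.8536 − -8.6398·4.6950 = +43.7819 (running +48.7490)
  i=3: -8.6398·-4.7874 − -7.5464·-1.8536 = +27.3736 (running +76.1226)
  i=4: -7.5464·-5.2242 − 0.1618·-4.7874 = +40.1980 (running +116.3205)
  i=5: 0.1618·-1.7821 − 2.5482·-5.2242 = +13.0239 (running +129.3445)
  i=6: 2.5482·3.0983 − -0.0877·-1.7821 = +7.7388 (running +137.0833)
Area = |Σ|/2 = |137.0833|/2 = 68.5416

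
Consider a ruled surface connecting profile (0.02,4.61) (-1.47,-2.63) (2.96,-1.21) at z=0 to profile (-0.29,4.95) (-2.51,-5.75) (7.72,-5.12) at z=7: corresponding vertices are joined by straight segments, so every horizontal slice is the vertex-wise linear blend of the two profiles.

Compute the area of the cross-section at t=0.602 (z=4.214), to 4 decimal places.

Cross-section at t=0.602: each vertex is (1-t)·p0[i] + t·p1[i].
  v1: (1-0.602)·(0.02,4.61) + 0.602·(-0.29,4.95) = (-0.1666,4.8147)
  v2: (1-0.602)·(-1.47,-2.63) + 0.602·(-2.51,-5.75) = (-2.0961,-4.5082)
  v3: (1-0.602)·(2.96,-1.21) + 0.602·(7.72,-5.12) = (5.8255,-3.5638)
Shoelace sum Σ(x_i·y_{i+1} − x_{i+1}·y_i):
  i=1: -0.1666·-4.5082 − -2.0961·4.8147 = +10.8431 (running +10.8431)
  i=2: -2.0961·-3.5638 − 5.8255·-4.5082 = +33.7329 (running +44.5760)
  i=3: 5.8255·4.8147 − -0.1666·-3.5638 = +27.4542 (running +72.0302)
Area = |Σ|/2 = |72.0302|/2 = 36.0151

Area at t=0.602: 36.0151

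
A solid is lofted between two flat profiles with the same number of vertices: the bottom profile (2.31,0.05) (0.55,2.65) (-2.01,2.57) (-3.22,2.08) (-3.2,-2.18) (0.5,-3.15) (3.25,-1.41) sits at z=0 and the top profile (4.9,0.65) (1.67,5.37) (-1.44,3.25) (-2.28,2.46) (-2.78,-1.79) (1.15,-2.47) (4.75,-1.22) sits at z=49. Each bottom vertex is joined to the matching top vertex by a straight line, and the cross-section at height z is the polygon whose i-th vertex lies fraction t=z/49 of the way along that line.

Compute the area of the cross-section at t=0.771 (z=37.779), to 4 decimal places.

Cross-section at t=0.771: each vertex is (1-t)·p0[i] + t·p1[i].
  v1: (1-0.771)·(2.31,0.05) + 0.771·(4.9,0.65) = (4.3069,0.5126)
  v2: (1-0.771)·(0.55,2.65) + 0.771·(1.67,5.37) = (1.4135,4.7471)
  v3: (1-0.771)·(-2.01,2.57) + 0.771·(-1.44,3.25) = (-1.5705,3.0943)
  v4: (1-0.771)·(-3.22,2.08) + 0.771·(-2.28,2.46) = (-2.4953,2.3730)
  v5: (1-0.771)·(-3.2,-2.18) + 0.771·(-2.78,-1.79) = (-2.8762,-1.8793)
  v6: (1-0.771)·(0.5,-3.15) + 0.771·(1.15,-2.47) = (1.0011,-2.6257)
  v7: (1-0.771)·(3.25,-1.41) + 0.771·(4.75,-1.22) = (4.4065,-1.2635)
Shoelace sum Σ(x_i·y_{i+1} − x_{i+1}·y_i):
  i=1: 4.3069·4.7471 − 1.4135·0.5126 = +19.7208 (running +19.7208)
  i=2: 1.4135·3.0943 − -1.5705·4.7471 = +11.8293 (running +31.5501)
  i=3: -1.5705·2.3730 − -2.4953·3.0943 = +3.9942 (running +35.5443)
  i=4: -2.4953·-1.8793 − -2.8762·2.3730 = +11.5145 (running +47.0588)
  i=5: -2.8762·-2.6257 − 1.0011·-1.8793 = +9.4335 (running +56.4923)
  i=6: 1.0011·-1.2635 − 4.4065·-2.6257 = +10.3053 (running +66.7975)
  i=7: 4.4065·0.5126 − 4.3069·-1.2635 = +7.7006 (running +74.4981)
Area = |Σ|/2 = |74.4981|/2 = 37.2491

Area at t=0.771: 37.2491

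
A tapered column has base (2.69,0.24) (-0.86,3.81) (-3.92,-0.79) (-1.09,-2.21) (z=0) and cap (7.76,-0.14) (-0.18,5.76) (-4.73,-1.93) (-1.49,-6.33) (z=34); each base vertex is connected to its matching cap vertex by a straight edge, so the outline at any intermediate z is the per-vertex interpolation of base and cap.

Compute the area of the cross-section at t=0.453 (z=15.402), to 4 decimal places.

Area at t=0.453: 40.1693

Cross-section at t=0.453: each vertex is (1-t)·p0[i] + t·p1[i].
  v1: (1-0.453)·(2.69,0.24) + 0.453·(7.76,-0.14) = (4.9867,0.0679)
  v2: (1-0.453)·(-0.86,3.81) + 0.453·(-0.18,5.76) = (-0.5520,4.6933)
  v3: (1-0.453)·(-3.92,-0.79) + 0.453·(-4.73,-1.93) = (-4.2869,-1.3064)
  v4: (1-0.453)·(-1.09,-2.21) + 0.453·(-1.49,-6.33) = (-1.2712,-4.0764)
Shoelace sum Σ(x_i·y_{i+1} − x_{i+1}·y_i):
  i=1: 4.9867·4.6933 − -0.5520·0.0679 = +23.4418 (running +23.4418)
  i=2: -0.5520·-1.3064 − -4.2869·4.6933 = +20.8412 (running +44.2830)
  i=3: -4.2869·-4.0764 − -1.2712·-1.3064 = +15.8143 (running +60.0973)
  i=4: -1.2712·0.0679 − 4.9867·-4.0764 = +20.2414 (running +80.3387)
Area = |Σ|/2 = |80.3387|/2 = 40.1693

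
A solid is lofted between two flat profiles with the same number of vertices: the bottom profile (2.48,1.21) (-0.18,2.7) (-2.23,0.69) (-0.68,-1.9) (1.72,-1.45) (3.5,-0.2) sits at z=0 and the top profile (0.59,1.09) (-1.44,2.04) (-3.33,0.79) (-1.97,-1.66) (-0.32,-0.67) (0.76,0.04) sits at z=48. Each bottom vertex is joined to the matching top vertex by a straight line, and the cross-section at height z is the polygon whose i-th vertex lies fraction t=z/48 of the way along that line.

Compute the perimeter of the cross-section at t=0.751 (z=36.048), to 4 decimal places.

Cross-section at t=0.751: each vertex is (1-t)·p0[i] + t·p1[i].
  v1: (1-0.751)·(2.48,1.21) + 0.751·(0.59,1.09) = (1.0606,1.1199)
  v2: (1-0.751)·(-0.18,2.7) + 0.751·(-1.44,2.04) = (-1.1263,2.2043)
  v3: (1-0.751)·(-2.23,0.69) + 0.751·(-3.33,0.79) = (-3.0561,0.7651)
  v4: (1-0.751)·(-0.68,-1.9) + 0.751·(-1.97,-1.66) = (-1.6488,-1.7198)
  v5: (1-0.751)·(1.72,-1.45) + 0.751·(-0.32,-0.67) = (0.1880,-0.8642)
  v6: (1-0.751)·(3.5,-0.2) + 0.751·(0.76,0.04) = (1.4423,-0.0198)
Perimeter = Σ |v_{i+1} − v_i|:
  edge 1→2: √(-2.1869² + 1.0845²) = 2.4410 (running 2.4410)
  edge 2→3: √(-1.9298² + -1.4392²) = 2.4074 (running 4.8484)
  edge 3→4: √(1.4073² + -2.4849²) = 2.8557 (running 7.7041)
  edge 4→5: √(1.8367² + 0.8555²) = 2.0262 (running 9.7304)
  edge 5→6: √(1.2543² + 0.8445²) = 1.5121 (running 11.2424)
  edge 6→1: √(-0.3817² + 1.1396²) = 1.2018 (running 12.4443)
Perimeter = 12.4443

Perimeter at t=0.751: 12.4443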